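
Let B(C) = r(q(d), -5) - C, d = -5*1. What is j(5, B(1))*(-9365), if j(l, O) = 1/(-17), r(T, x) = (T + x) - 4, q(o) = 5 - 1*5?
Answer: 9365/17 ≈ 550.88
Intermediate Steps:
d = -5
q(o) = 0 (q(o) = 5 - 5 = 0)
r(T, x) = -4 + T + x
B(C) = -9 - C (B(C) = (-4 + 0 - 5) - C = -9 - C)
j(l, O) = -1/17
j(5, B(1))*(-9365) = -1/17*(-9365) = 9365/17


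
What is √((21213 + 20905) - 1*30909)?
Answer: √11209 ≈ 105.87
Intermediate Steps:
√((21213 + 20905) - 1*30909) = √(42118 - 30909) = √11209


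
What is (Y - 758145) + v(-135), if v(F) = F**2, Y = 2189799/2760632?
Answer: -2042644639641/2760632 ≈ -7.3992e+5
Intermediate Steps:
Y = 2189799/2760632 (Y = 2189799*(1/2760632) = 2189799/2760632 ≈ 0.79322)
(Y - 758145) + v(-135) = (2189799/2760632 - 758145) + (-135)**2 = -2092957157841/2760632 + 18225 = -2042644639641/2760632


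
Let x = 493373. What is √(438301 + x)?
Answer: √931674 ≈ 965.23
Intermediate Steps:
√(438301 + x) = √(438301 + 493373) = √931674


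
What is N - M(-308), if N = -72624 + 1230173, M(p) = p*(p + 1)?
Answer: 1062993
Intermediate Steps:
M(p) = p*(1 + p)
N = 1157549
N - M(-308) = 1157549 - (-308)*(1 - 308) = 1157549 - (-308)*(-307) = 1157549 - 1*94556 = 1157549 - 94556 = 1062993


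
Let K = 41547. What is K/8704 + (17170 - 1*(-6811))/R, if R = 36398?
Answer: 860479165/158404096 ≈ 5.4322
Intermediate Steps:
K/8704 + (17170 - 1*(-6811))/R = 41547/8704 + (17170 - 1*(-6811))/36398 = 41547*(1/8704) + (17170 + 6811)*(1/36398) = 41547/8704 + 23981*(1/36398) = 41547/8704 + 23981/36398 = 860479165/158404096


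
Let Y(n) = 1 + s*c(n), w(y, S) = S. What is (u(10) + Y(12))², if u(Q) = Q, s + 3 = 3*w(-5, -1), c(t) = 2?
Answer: 1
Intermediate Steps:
s = -6 (s = -3 + 3*(-1) = -3 - 3 = -6)
Y(n) = -11 (Y(n) = 1 - 6*2 = 1 - 12 = -11)
(u(10) + Y(12))² = (10 - 11)² = (-1)² = 1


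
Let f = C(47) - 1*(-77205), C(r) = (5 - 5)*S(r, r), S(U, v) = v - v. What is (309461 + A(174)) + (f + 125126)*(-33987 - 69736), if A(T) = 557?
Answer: -20986068295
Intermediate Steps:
S(U, v) = 0
C(r) = 0 (C(r) = (5 - 5)*0 = 0*0 = 0)
f = 77205 (f = 0 - 1*(-77205) = 0 + 77205 = 77205)
(309461 + A(174)) + (f + 125126)*(-33987 - 69736) = (309461 + 557) + (77205 + 125126)*(-33987 - 69736) = 310018 + 202331*(-103723) = 310018 - 20986378313 = -20986068295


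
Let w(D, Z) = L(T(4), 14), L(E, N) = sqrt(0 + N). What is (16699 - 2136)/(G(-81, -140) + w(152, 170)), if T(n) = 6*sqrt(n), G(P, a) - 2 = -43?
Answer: -597083/1667 - 14563*sqrt(14)/1667 ≈ -390.87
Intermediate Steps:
G(P, a) = -41 (G(P, a) = 2 - 43 = -41)
L(E, N) = sqrt(N)
w(D, Z) = sqrt(14)
(16699 - 2136)/(G(-81, -140) + w(152, 170)) = (16699 - 2136)/(-41 + sqrt(14)) = 14563/(-41 + sqrt(14))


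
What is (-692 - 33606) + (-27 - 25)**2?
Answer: -31594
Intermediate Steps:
(-692 - 33606) + (-27 - 25)**2 = -34298 + (-52)**2 = -34298 + 2704 = -31594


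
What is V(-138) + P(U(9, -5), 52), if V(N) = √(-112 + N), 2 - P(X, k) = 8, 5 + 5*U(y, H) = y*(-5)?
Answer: -6 + 5*I*√10 ≈ -6.0 + 15.811*I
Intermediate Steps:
U(y, H) = -1 - y (U(y, H) = -1 + (y*(-5))/5 = -1 + (-5*y)/5 = -1 - y)
P(X, k) = -6 (P(X, k) = 2 - 1*8 = 2 - 8 = -6)
V(-138) + P(U(9, -5), 52) = √(-112 - 138) - 6 = √(-250) - 6 = 5*I*√10 - 6 = -6 + 5*I*√10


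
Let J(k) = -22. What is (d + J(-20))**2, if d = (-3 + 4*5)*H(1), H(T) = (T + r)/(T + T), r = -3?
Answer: 1521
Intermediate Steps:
H(T) = (-3 + T)/(2*T) (H(T) = (T - 3)/(T + T) = (-3 + T)/((2*T)) = (-3 + T)*(1/(2*T)) = (-3 + T)/(2*T))
d = -17 (d = (-3 + 4*5)*((1/2)*(-3 + 1)/1) = (-3 + 20)*((1/2)*1*(-2)) = 17*(-1) = -17)
(d + J(-20))**2 = (-17 - 22)**2 = (-39)**2 = 1521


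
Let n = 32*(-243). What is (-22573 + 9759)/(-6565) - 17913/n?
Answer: 72413503/17016480 ≈ 4.2555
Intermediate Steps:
n = -7776
(-22573 + 9759)/(-6565) - 17913/n = (-22573 + 9759)/(-6565) - 17913/(-7776) = -12814*(-1/6565) - 17913*(-1/7776) = 12814/6565 + 5971/2592 = 72413503/17016480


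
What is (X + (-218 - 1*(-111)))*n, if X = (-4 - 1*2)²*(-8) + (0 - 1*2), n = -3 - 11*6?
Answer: 27393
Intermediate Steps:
n = -69 (n = -3 - 66 = -69)
X = -290 (X = (-4 - 2)²*(-8) + (0 - 2) = (-6)²*(-8) - 2 = 36*(-8) - 2 = -288 - 2 = -290)
(X + (-218 - 1*(-111)))*n = (-290 + (-218 - 1*(-111)))*(-69) = (-290 + (-218 + 111))*(-69) = (-290 - 107)*(-69) = -397*(-69) = 27393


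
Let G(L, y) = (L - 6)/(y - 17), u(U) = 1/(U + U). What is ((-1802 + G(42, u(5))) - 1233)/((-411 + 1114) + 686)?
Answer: -513275/234741 ≈ -2.1866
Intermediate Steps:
u(U) = 1/(2*U)
G(L, y) = (-6 + L)/(-17 + y)
((-1802 + G(42, u(5))) - 1233)/((-411 + 1114) + 686) = ((-1802 + (-6 + 42)/(-17 + (½)/5)) - 1233)/((-411 + 1114) + 686) = ((-1802 + 36/(-17 + (½)*(⅕))) - 1233)/(703 + 686) = ((-1802 + 36/(-17 + ⅒)) - 1233)/1389 = ((-1802 + 36/(-169/10)) - 1233)*(1/1389) = ((-1802 - 10/169*36) - 1233)*(1/1389) = ((-1802 - 360/169) - 1233)*(1/1389) = (-304898/169 - 1233)*(1/1389) = -513275/169*1/1389 = -513275/234741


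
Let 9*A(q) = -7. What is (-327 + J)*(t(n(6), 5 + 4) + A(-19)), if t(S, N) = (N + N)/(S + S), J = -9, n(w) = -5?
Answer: 12992/15 ≈ 866.13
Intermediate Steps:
A(q) = -7/9 (A(q) = (1/9)*(-7) = -7/9)
t(S, N) = N/S (t(S, N) = (2*N)/((2*S)) = (2*N)*(1/(2*S)) = N/S)
(-327 + J)*(t(n(6), 5 + 4) + A(-19)) = (-327 - 9)*((5 + 4)/(-5) - 7/9) = -336*(9*(-1/5) - 7/9) = -336*(-9/5 - 7/9) = -336*(-116/45) = 12992/15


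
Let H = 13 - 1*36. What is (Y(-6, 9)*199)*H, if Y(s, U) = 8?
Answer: -36616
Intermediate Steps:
H = -23 (H = 13 - 36 = -23)
(Y(-6, 9)*199)*H = (8*199)*(-23) = 1592*(-23) = -36616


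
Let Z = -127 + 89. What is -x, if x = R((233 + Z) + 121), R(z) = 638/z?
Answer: -319/158 ≈ -2.0190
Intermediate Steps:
Z = -38
x = 319/158 (x = 638/((233 - 38) + 121) = 638/(195 + 121) = 638/316 = 638*(1/316) = 319/158 ≈ 2.0190)
-x = -1*319/158 = -319/158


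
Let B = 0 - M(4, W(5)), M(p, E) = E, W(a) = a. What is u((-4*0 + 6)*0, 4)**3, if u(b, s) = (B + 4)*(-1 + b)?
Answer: 1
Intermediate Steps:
B = -5 (B = 0 - 1*5 = 0 - 5 = -5)
u(b, s) = 1 - b (u(b, s) = (-5 + 4)*(-1 + b) = -(-1 + b) = 1 - b)
u((-4*0 + 6)*0, 4)**3 = (1 - (-4*0 + 6)*0)**3 = (1 - (0 + 6)*0)**3 = (1 - 6*0)**3 = (1 - 1*0)**3 = (1 + 0)**3 = 1**3 = 1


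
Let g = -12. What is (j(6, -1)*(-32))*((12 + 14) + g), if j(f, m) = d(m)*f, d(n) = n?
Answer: 2688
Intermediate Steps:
j(f, m) = f*m (j(f, m) = m*f = f*m)
(j(6, -1)*(-32))*((12 + 14) + g) = ((6*(-1))*(-32))*((12 + 14) - 12) = (-6*(-32))*(26 - 12) = 192*14 = 2688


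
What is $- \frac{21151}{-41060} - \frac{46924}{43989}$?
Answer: $- \frac{996288101}{1806188340} \approx -0.5516$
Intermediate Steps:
$- \frac{21151}{-41060} - \frac{46924}{43989} = \left(-21151\right) \left(- \frac{1}{41060}\right) - \frac{46924}{43989} = \frac{21151}{41060} - \frac{46924}{43989} = - \frac{996288101}{1806188340}$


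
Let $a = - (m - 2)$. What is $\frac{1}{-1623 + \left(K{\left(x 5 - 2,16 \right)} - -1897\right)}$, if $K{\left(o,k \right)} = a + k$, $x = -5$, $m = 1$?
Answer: $\frac{1}{291} \approx 0.0034364$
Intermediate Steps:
$a = 1$ ($a = - (1 - 2) = \left(-1\right) \left(-1\right) = 1$)
$K{\left(o,k \right)} = 1 + k$
$\frac{1}{-1623 + \left(K{\left(x 5 - 2,16 \right)} - -1897\right)} = \frac{1}{-1623 + \left(\left(1 + 16\right) - -1897\right)} = \frac{1}{-1623 + \left(17 + 1897\right)} = \frac{1}{-1623 + 1914} = \frac{1}{291}$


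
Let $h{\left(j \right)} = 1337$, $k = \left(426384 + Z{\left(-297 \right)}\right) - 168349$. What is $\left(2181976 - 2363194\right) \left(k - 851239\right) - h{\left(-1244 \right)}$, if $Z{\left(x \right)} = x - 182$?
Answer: $107586044557$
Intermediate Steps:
$Z{\left(x \right)} = -182 + x$
$k = 257556$ ($k = \left(426384 - 479\right) - 168349 = 425905 - 168349 = 257556$)
$\left(2181976 - 2363194\right) \left(k - 851239\right) - h{\left(-1244 \right)} = \left(2181976 - 2363194\right) \left(257556 - 851239\right) - 1337 = \left(-181218\right) \left(-593683\right) - 1337 = 107586045894 - 1337 = 107586044557$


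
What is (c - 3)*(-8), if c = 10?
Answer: -56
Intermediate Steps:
(c - 3)*(-8) = (10 - 3)*(-8) = 7*(-8) = -56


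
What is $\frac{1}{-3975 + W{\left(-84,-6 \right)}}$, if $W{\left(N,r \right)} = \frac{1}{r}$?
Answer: $- \frac{6}{23851} \approx -0.00025156$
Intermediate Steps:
$\frac{1}{-3975 + W{\left(-84,-6 \right)}} = \frac{1}{-3975 + \frac{1}{-6}} = \frac{1}{-3975 - \frac{1}{6}} = \frac{1}{- \frac{23851}{6}} = - \frac{6}{23851}$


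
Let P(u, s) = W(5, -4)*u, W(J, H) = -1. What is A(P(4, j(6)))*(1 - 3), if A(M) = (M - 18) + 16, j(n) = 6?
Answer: 12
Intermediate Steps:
P(u, s) = -u
A(M) = -2 + M (A(M) = (-18 + M) + 16 = -2 + M)
A(P(4, j(6)))*(1 - 3) = (-2 - 1*4)*(1 - 3) = (-2 - 4)*(-2) = -6*(-2) = 12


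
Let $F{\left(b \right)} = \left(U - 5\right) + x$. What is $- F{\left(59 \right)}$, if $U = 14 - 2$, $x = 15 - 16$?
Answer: $-6$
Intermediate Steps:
$x = -1$ ($x = 15 - 16 = -1$)
$U = 12$
$F{\left(b \right)} = 6$ ($F{\left(b \right)} = \left(12 - 5\right) - 1 = 7 - 1 = 6$)
$- F{\left(59 \right)} = \left(-1\right) 6 = -6$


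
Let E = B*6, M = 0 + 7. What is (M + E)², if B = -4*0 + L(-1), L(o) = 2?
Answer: 361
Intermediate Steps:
M = 7
B = 2 (B = -4*0 + 2 = 0 + 2 = 2)
E = 12 (E = 2*6 = 12)
(M + E)² = (7 + 12)² = 19² = 361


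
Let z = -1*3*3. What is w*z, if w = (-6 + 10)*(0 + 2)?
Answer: -72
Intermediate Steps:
w = 8 (w = 4*2 = 8)
z = -9 (z = -3*3 = -9)
w*z = 8*(-9) = -72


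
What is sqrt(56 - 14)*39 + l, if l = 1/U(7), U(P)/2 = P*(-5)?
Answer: -1/70 + 39*sqrt(42) ≈ 252.73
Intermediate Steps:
U(P) = -10*P (U(P) = 2*(P*(-5)) = 2*(-5*P) = -10*P)
l = -1/70 (l = 1/(-10*7) = 1/(-70) = -1/70 ≈ -0.014286)
sqrt(56 - 14)*39 + l = sqrt(56 - 14)*39 - 1/70 = sqrt(42)*39 - 1/70 = 39*sqrt(42) - 1/70 = -1/70 + 39*sqrt(42)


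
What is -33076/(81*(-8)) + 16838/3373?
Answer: 30619093/546426 ≈ 56.035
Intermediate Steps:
-33076/(81*(-8)) + 16838/3373 = -33076/(-648) + 16838*(1/3373) = -33076*(-1/648) + 16838/3373 = 8269/162 + 16838/3373 = 30619093/546426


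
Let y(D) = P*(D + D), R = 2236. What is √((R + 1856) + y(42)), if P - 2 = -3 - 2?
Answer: 16*√15 ≈ 61.968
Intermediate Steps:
P = -3 (P = 2 + (-3 - 2) = 2 - 5 = -3)
y(D) = -6*D (y(D) = -3*(D + D) = -6*D)
√((R + 1856) + y(42)) = √((2236 + 1856) - 6*42) = √(4092 - 252) = √3840 = 16*√15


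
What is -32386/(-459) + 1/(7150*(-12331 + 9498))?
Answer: 656009196241/9297481050 ≈ 70.558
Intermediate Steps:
-32386/(-459) + 1/(7150*(-12331 + 9498)) = -32386*(-1/459) + (1/7150)/(-2833) = 32386/459 + (1/7150)*(-1/2833) = 32386/459 - 1/20255950 = 656009196241/9297481050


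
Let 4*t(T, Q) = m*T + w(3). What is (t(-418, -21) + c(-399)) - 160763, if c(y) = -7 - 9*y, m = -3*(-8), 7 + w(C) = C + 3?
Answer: -638749/4 ≈ -1.5969e+5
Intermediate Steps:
w(C) = -4 + C (w(C) = -7 + (C + 3) = -7 + (3 + C) = -4 + C)
m = 24
t(T, Q) = -1/4 + 6*T (t(T, Q) = (24*T + (-4 + 3))/4 = (24*T - 1)/4 = (-1 + 24*T)/4 = -1/4 + 6*T)
(t(-418, -21) + c(-399)) - 160763 = ((-1/4 + 6*(-418)) + (-7 - 9*(-399))) - 160763 = ((-1/4 - 2508) + (-7 + 3591)) - 160763 = (-10033/4 + 3584) - 160763 = 4303/4 - 160763 = -638749/4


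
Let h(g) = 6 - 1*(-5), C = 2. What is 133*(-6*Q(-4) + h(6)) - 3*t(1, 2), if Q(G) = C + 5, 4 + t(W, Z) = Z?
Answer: -4117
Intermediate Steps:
h(g) = 11 (h(g) = 6 + 5 = 11)
t(W, Z) = -4 + Z
Q(G) = 7 (Q(G) = 2 + 5 = 7)
133*(-6*Q(-4) + h(6)) - 3*t(1, 2) = 133*(-6*7 + 11) - 3*(-4 + 2) = 133*(-42 + 11) - 3*(-2) = 133*(-31) + 6 = -4123 + 6 = -4117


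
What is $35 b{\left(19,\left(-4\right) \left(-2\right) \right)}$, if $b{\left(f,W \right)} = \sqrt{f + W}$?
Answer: $105 \sqrt{3} \approx 181.87$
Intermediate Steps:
$b{\left(f,W \right)} = \sqrt{W + f}$
$35 b{\left(19,\left(-4\right) \left(-2\right) \right)} = 35 \sqrt{\left(-4\right) \left(-2\right) + 19} = 35 \sqrt{8 + 19} = 35 \sqrt{27} = 35 \cdot 3 \sqrt{3} = 105 \sqrt{3}$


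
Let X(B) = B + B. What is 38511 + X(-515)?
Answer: 37481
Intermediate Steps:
X(B) = 2*B
38511 + X(-515) = 38511 + 2*(-515) = 38511 - 1030 = 37481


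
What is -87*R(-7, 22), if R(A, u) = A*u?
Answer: 13398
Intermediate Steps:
-87*R(-7, 22) = -(-609)*22 = -87*(-154) = 13398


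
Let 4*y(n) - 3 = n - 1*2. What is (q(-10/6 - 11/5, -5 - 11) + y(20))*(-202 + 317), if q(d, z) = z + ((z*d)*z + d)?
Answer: -1386187/12 ≈ -1.1552e+5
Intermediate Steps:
y(n) = ¼ + n/4 (y(n) = ¾ + (n - 1*2)/4 = ¾ + (n - 2)/4 = ¾ + (-2 + n)/4 = ¾ + (-½ + n/4) = ¼ + n/4)
q(d, z) = d + z + d*z² (q(d, z) = z + ((d*z)*z + d) = z + (d*z² + d) = z + (d + d*z²) = d + z + d*z²)
(q(-10/6 - 11/5, -5 - 11) + y(20))*(-202 + 317) = (((-10/6 - 11/5) + (-5 - 11) + (-10/6 - 11/5)*(-5 - 11)²) + (¼ + (¼)*20))*(-202 + 317) = (((-10*⅙ - 11*⅕) - 16 + (-10*⅙ - 11*⅕)*(-16)²) + (¼ + 5))*115 = (((-5/3 - 11/5) - 16 + (-5/3 - 11/5)*256) + 21/4)*115 = ((-58/15 - 16 - 58/15*256) + 21/4)*115 = ((-58/15 - 16 - 14848/15) + 21/4)*115 = (-15146/15 + 21/4)*115 = -60269/60*115 = -1386187/12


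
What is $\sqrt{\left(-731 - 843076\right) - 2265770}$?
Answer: $i \sqrt{3109577} \approx 1763.4 i$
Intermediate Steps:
$\sqrt{\left(-731 - 843076\right) - 2265770} = \sqrt{-843807 - 2265770} = \sqrt{-3109577} = i \sqrt{3109577}$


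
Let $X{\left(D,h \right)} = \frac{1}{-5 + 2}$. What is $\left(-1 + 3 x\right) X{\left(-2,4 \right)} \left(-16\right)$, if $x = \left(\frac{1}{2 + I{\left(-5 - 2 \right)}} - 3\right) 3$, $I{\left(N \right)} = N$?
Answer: $- \frac{2384}{15} \approx -158.93$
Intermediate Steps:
$X{\left(D,h \right)} = - \frac{1}{3}$ ($X{\left(D,h \right)} = \frac{1}{-3} = - \frac{1}{3}$)
$x = - \frac{48}{5}$ ($x = \left(\frac{1}{2 - 7} - 3\right) 3 = \left(\frac{1}{-5} - 3\right) 3 = \left(- \frac{1}{5} - 3\right) 3 = \left(- \frac{16}{5}\right) 3 = - \frac{48}{5} \approx -9.6$)
$\left(-1 + 3 x\right) X{\left(-2,4 \right)} \left(-16\right) = \left(-1 + 3 \left(- \frac{48}{5}\right)\right) \left(- \frac{1}{3}\right) \left(-16\right) = \left(-1 - \frac{144}{5}\right) \left(- \frac{1}{3}\right) \left(-16\right) = \left(- \frac{149}{5}\right) \left(- \frac{1}{3}\right) \left(-16\right) = \frac{149}{15} \left(-16\right) = - \frac{2384}{15}$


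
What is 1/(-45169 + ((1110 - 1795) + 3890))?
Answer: -1/41964 ≈ -2.3830e-5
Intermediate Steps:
1/(-45169 + ((1110 - 1795) + 3890)) = 1/(-45169 + (-685 + 3890)) = 1/(-45169 + 3205) = 1/(-41964) = -1/41964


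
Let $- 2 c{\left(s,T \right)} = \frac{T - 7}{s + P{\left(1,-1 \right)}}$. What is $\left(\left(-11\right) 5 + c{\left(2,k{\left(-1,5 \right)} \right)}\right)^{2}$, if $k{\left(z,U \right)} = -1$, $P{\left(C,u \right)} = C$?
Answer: $\frac{25921}{9} \approx 2880.1$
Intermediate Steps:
$c{\left(s,T \right)} = - \frac{-7 + T}{2 \left(1 + s\right)}$ ($c{\left(s,T \right)} = - \frac{\left(T - 7\right) \frac{1}{s + 1}}{2} = - \frac{\left(-7 + T\right) \frac{1}{1 + s}}{2} = - \frac{\frac{1}{1 + s} \left(-7 + T\right)}{2} = - \frac{-7 + T}{2 \left(1 + s\right)}$)
$\left(\left(-11\right) 5 + c{\left(2,k{\left(-1,5 \right)} \right)}\right)^{2} = \left(\left(-11\right) 5 + \frac{7 - -1}{2 \left(1 + 2\right)}\right)^{2} = \left(-55 + \frac{7 + 1}{2 \cdot 3}\right)^{2} = \left(-55 + \frac{1}{2} \cdot \frac{1}{3} \cdot 8\right)^{2} = \left(-55 + \frac{4}{3}\right)^{2} = \left(- \frac{161}{3}\right)^{2} = \frac{25921}{9}$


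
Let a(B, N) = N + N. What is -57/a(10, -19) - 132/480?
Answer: 49/40 ≈ 1.2250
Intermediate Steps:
a(B, N) = 2*N
-57/a(10, -19) - 132/480 = -57/(2*(-19)) - 132/480 = -57/(-38) - 132*1/480 = -57*(-1/38) - 11/40 = 3/2 - 11/40 = 49/40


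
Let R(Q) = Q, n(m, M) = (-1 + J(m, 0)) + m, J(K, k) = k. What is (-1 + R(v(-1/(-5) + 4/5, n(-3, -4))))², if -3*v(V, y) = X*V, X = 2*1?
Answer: 25/9 ≈ 2.7778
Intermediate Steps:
X = 2
n(m, M) = -1 + m (n(m, M) = (-1 + 0) + m = -1 + m)
v(V, y) = -2*V/3
(-1 + R(v(-1/(-5) + 4/5, n(-3, -4))))² = (-1 - 2*(-1/(-5) + 4/5)/3)² = (-1 - 2*(-1*(-⅕) + 4*(⅕))/3)² = (-1 - 2*(⅕ + ⅘)/3)² = (-1 - ⅔*1)² = (-1 - ⅔)² = (-5/3)² = 25/9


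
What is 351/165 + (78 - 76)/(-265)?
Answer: 6179/2915 ≈ 2.1197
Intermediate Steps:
351/165 + (78 - 76)/(-265) = 351*(1/165) + 2*(-1/265) = 117/55 - 2/265 = 6179/2915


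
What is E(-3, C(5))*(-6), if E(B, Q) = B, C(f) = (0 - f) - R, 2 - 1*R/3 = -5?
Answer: 18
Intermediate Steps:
R = 21 (R = 6 - 3*(-5) = 6 + 15 = 21)
C(f) = -21 - f (C(f) = (0 - f) - 1*21 = -f - 21 = -21 - f)
E(-3, C(5))*(-6) = -3*(-6) = 18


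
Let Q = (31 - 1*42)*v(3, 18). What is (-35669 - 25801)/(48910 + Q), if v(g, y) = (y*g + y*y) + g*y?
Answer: -30735/22079 ≈ -1.3920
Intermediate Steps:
v(g, y) = y**2 + 2*g*y (v(g, y) = (g*y + y**2) + g*y = (y**2 + g*y) + g*y = y**2 + 2*g*y)
Q = -4752 (Q = (31 - 1*42)*(18*(18 + 2*3)) = (31 - 42)*(18*(18 + 6)) = -198*24 = -11*432 = -4752)
(-35669 - 25801)/(48910 + Q) = (-35669 - 25801)/(48910 - 4752) = -61470/44158 = -61470*1/44158 = -30735/22079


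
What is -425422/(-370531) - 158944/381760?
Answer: 3234856983/4420434830 ≈ 0.73180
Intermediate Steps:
-425422/(-370531) - 158944/381760 = -425422*(-1/370531) - 158944*1/381760 = 425422/370531 - 4967/11930 = 3234856983/4420434830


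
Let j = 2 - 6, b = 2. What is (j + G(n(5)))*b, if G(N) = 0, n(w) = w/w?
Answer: -8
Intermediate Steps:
n(w) = 1
j = -4
(j + G(n(5)))*b = (-4 + 0)*2 = -4*2 = -8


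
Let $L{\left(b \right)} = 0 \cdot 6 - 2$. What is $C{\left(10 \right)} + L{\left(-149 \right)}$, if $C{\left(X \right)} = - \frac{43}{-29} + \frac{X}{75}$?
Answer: $- \frac{167}{435} \approx -0.38391$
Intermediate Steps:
$C{\left(X \right)} = \frac{43}{29} + \frac{X}{75}$ ($C{\left(X \right)} = \left(-43\right) \left(- \frac{1}{29}\right) + X \frac{1}{75} = \frac{43}{29} + \frac{X}{75}$)
$L{\left(b \right)} = -2$ ($L{\left(b \right)} = 0 - 2 = -2$)
$C{\left(10 \right)} + L{\left(-149 \right)} = \left(\frac{43}{29} + \frac{1}{75} \cdot 10\right) - 2 = \left(\frac{43}{29} + \frac{2}{15}\right) - 2 = \frac{703}{435} - 2 = - \frac{167}{435}$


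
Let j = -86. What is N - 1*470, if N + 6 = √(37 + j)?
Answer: -476 + 7*I ≈ -476.0 + 7.0*I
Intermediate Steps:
N = -6 + 7*I (N = -6 + √(37 - 86) = -6 + √(-49) = -6 + 7*I ≈ -6.0 + 7.0*I)
N - 1*470 = (-6 + 7*I) - 1*470 = (-6 + 7*I) - 470 = -476 + 7*I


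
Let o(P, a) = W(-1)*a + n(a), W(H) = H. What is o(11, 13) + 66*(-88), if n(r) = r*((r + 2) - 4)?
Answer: -5678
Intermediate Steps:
n(r) = r*(-2 + r) (n(r) = r*((2 + r) - 4) = r*(-2 + r))
o(P, a) = -a + a*(-2 + a)
o(11, 13) + 66*(-88) = 13*(-3 + 13) + 66*(-88) = 13*10 - 5808 = 130 - 5808 = -5678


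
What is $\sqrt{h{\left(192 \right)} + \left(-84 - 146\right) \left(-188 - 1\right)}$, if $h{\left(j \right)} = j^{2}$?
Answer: $3 \sqrt{8926} \approx 283.43$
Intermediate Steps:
$\sqrt{h{\left(192 \right)} + \left(-84 - 146\right) \left(-188 - 1\right)} = \sqrt{192^{2} + \left(-84 - 146\right) \left(-188 - 1\right)} = \sqrt{36864 - -43470} = \sqrt{36864 + 43470} = \sqrt{80334} = 3 \sqrt{8926}$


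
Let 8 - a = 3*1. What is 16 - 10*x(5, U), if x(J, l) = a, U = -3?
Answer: -34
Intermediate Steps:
a = 5 (a = 8 - 3 = 5)
x(J, l) = 5
16 - 10*x(5, U) = 16 - 10*5 = 16 - 50 = -34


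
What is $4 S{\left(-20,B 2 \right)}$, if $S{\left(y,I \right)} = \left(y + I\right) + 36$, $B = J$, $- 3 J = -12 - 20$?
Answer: $\frac{448}{3} \approx 149.33$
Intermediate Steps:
$J = \frac{32}{3}$ ($J = - \frac{-12 - 20}{3} = \left(- \frac{1}{3}\right) \left(-32\right) = \frac{32}{3} \approx 10.667$)
$B = \frac{32}{3} \approx 10.667$
$S{\left(y,I \right)} = 36 + I + y$ ($S{\left(y,I \right)} = \left(I + y\right) + 36 = 36 + I + y$)
$4 S{\left(-20,B 2 \right)} = 4 \left(36 + \frac{32}{3} \cdot 2 - 20\right) = 4 \left(36 + \frac{64}{3} - 20\right) = 4 \cdot \frac{112}{3} = \frac{448}{3}$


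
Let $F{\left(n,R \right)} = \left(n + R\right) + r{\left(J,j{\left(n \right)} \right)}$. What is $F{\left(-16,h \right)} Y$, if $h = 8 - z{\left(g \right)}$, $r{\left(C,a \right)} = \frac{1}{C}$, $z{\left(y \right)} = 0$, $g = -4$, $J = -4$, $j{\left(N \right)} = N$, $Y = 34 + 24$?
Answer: $- \frac{957}{2} \approx -478.5$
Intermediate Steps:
$Y = 58$
$h = 8$ ($h = 8 - 0 = 8 + 0 = 8$)
$F{\left(n,R \right)} = - \frac{1}{4} + R + n$ ($F{\left(n,R \right)} = \left(n + R\right) + \frac{1}{-4} = \left(R + n\right) - \frac{1}{4} = - \frac{1}{4} + R + n$)
$F{\left(-16,h \right)} Y = \left(- \frac{1}{4} + 8 - 16\right) 58 = \left(- \frac{33}{4}\right) 58 = - \frac{957}{2}$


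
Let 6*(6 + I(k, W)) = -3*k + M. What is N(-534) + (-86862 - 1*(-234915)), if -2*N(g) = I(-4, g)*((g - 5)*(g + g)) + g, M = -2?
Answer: 1395566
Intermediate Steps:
I(k, W) = -19/3 - k/2 (I(k, W) = -6 + (-3*k - 2)/6 = -6 + (-2 - 3*k)/6 = -6 + (-⅓ - k/2) = -19/3 - k/2)
N(g) = -g/2 + 13*g*(-5 + g)/3 (N(g) = -((-19/3 - ½*(-4))*((g - 5)*(g + g)) + g)/2 = -((-19/3 + 2)*((-5 + g)*(2*g)) + g)/2 = -(-26*g*(-5 + g)/3 + g)/2 = -(g - 26*g*(-5 + g)/3)/2 = -g/2 + 13*g*(-5 + g)/3)
N(-534) + (-86862 - 1*(-234915)) = (⅙)*(-534)*(-133 + 26*(-534)) + (-86862 - 1*(-234915)) = (⅙)*(-534)*(-133 - 13884) + (-86862 + 234915) = (⅙)*(-534)*(-14017) + 148053 = 1247513 + 148053 = 1395566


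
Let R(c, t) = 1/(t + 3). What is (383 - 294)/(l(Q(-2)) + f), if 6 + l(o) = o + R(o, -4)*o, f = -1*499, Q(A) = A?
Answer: -89/505 ≈ -0.17624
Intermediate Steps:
R(c, t) = 1/(3 + t)
f = -499
l(o) = -6 (l(o) = -6 + (o + o/(3 - 4)) = -6 + (o + o/(-1)) = -6 + (o - o) = -6 + 0 = -6)
(383 - 294)/(l(Q(-2)) + f) = (383 - 294)/(-6 - 499) = 89/(-505) = 89*(-1/505) = -89/505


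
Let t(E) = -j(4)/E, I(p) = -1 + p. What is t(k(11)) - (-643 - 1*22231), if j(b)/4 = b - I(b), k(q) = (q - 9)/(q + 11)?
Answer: 22830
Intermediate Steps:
k(q) = (-9 + q)/(11 + q)
j(b) = 4 (j(b) = 4*(b - (-1 + b)) = 4*(b + (1 - b)) = 4*1 = 4)
t(E) = -4/E
t(k(11)) - (-643 - 1*22231) = -4*(11 + 11)/(-9 + 11) - (-643 - 1*22231) = -4/(2/22) - (-643 - 22231) = -4/((1/22)*2) - 1*(-22874) = -4/1/11 + 22874 = -4*11 + 22874 = -44 + 22874 = 22830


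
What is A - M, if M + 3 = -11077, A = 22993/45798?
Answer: 507464833/45798 ≈ 11081.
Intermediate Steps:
A = 22993/45798 (A = 22993*(1/45798) = 22993/45798 ≈ 0.50205)
M = -11080 (M = -3 - 11077 = -11080)
A - M = 22993/45798 - 1*(-11080) = 22993/45798 + 11080 = 507464833/45798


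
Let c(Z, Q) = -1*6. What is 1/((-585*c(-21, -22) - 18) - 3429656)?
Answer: -1/3426164 ≈ -2.9187e-7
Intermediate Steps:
c(Z, Q) = -6
1/((-585*c(-21, -22) - 18) - 3429656) = 1/((-585*(-6) - 18) - 3429656) = 1/((3510 - 18) - 3429656) = 1/(3492 - 3429656) = 1/(-3426164) = -1/3426164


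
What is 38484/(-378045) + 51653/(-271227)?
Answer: -3329450917/11392890135 ≈ -0.29224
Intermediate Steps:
38484/(-378045) + 51653/(-271227) = 38484*(-1/378045) + 51653*(-1/271227) = -4276/42005 - 51653/271227 = -3329450917/11392890135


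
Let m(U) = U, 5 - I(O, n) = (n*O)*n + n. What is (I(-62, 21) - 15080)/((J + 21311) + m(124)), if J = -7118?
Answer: 12246/14317 ≈ 0.85535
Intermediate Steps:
I(O, n) = 5 - n - O*n² (I(O, n) = 5 - ((n*O)*n + n) = 5 - ((O*n)*n + n) = 5 - (O*n² + n) = 5 - (n + O*n²) = 5 + (-n - O*n²) = 5 - n - O*n²)
(I(-62, 21) - 15080)/((J + 21311) + m(124)) = ((5 - 1*21 - 1*(-62)*21²) - 15080)/((-7118 + 21311) + 124) = ((5 - 21 - 1*(-62)*441) - 15080)/(14193 + 124) = ((5 - 21 + 27342) - 15080)/14317 = (27326 - 15080)*(1/14317) = 12246*(1/14317) = 12246/14317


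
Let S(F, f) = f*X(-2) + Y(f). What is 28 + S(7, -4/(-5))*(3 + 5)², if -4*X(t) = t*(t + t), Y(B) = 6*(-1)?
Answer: -2292/5 ≈ -458.40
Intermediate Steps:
Y(B) = -6
X(t) = -t²/2 (X(t) = -t*(t + t)/4 = -t*2*t/4 = -t²/2)
S(F, f) = -6 - 2*f (S(F, f) = f*(-½*(-2)²) - 6 = f*(-½*4) - 6 = f*(-2) - 6 = -2*f - 6 = -6 - 2*f)
28 + S(7, -4/(-5))*(3 + 5)² = 28 + (-6 - (-8)/(-5))*(3 + 5)² = 28 + (-6 - (-8)*(-1)/5)*8² = 28 + (-6 - 2*⅘)*64 = 28 + (-6 - 8/5)*64 = 28 - 38/5*64 = 28 - 2432/5 = -2292/5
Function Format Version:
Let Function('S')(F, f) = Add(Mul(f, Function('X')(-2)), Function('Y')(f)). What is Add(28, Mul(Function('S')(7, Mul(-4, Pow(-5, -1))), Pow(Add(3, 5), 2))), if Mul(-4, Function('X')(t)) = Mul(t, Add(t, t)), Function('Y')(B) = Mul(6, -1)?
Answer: Rational(-2292, 5) ≈ -458.40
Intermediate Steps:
Function('Y')(B) = -6
Function('X')(t) = Mul(Rational(-1, 2), Pow(t, 2)) (Function('X')(t) = Mul(Rational(-1, 4), Mul(t, Add(t, t))) = Mul(Rational(-1, 4), Mul(t, Mul(2, t))) = Mul(Rational(-1, 4), Mul(2, Pow(t, 2))) = Mul(Rational(-1, 2), Pow(t, 2)))
Function('S')(F, f) = Add(-6, Mul(-2, f)) (Function('S')(F, f) = Add(Mul(f, Mul(Rational(-1, 2), Pow(-2, 2))), -6) = Add(Mul(f, Mul(Rational(-1, 2), 4)), -6) = Add(Mul(f, -2), -6) = Add(Mul(-2, f), -6) = Add(-6, Mul(-2, f)))
Add(28, Mul(Function('S')(7, Mul(-4, Pow(-5, -1))), Pow(Add(3, 5), 2))) = Add(28, Mul(Add(-6, Mul(-2, Mul(-4, Pow(-5, -1)))), Pow(Add(3, 5), 2))) = Add(28, Mul(Add(-6, Mul(-2, Mul(-4, Rational(-1, 5)))), Pow(8, 2))) = Add(28, Mul(Add(-6, Mul(-2, Rational(4, 5))), 64)) = Add(28, Mul(Add(-6, Rational(-8, 5)), 64)) = Add(28, Mul(Rational(-38, 5), 64)) = Add(28, Rational(-2432, 5)) = Rational(-2292, 5)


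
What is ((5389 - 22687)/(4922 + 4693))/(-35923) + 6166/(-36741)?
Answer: -709699555084/4230109452315 ≈ -0.16777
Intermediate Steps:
((5389 - 22687)/(4922 + 4693))/(-35923) + 6166/(-36741) = -17298/9615*(-1/35923) + 6166*(-1/36741) = -17298*1/9615*(-1/35923) - 6166/36741 = -5766/3205*(-1/35923) - 6166/36741 = 5766/115133215 - 6166/36741 = -709699555084/4230109452315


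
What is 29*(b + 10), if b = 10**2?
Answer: 3190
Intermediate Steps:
b = 100
29*(b + 10) = 29*(100 + 10) = 29*110 = 3190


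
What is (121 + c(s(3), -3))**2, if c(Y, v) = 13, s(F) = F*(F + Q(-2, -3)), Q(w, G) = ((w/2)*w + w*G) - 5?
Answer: 17956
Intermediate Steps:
Q(w, G) = -5 + w**2/2 + G*w (Q(w, G) = ((w*(1/2))*w + G*w) - 5 = ((w/2)*w + G*w) - 5 = (w**2/2 + G*w) - 5 = -5 + w**2/2 + G*w)
s(F) = F*(3 + F) (s(F) = F*(F + (-5 + (1/2)*(-2)**2 - 3*(-2))) = F*(F + (-5 + (1/2)*4 + 6)) = F*(F + (-5 + 2 + 6)) = F*(F + 3) = F*(3 + F))
(121 + c(s(3), -3))**2 = (121 + 13)**2 = 134**2 = 17956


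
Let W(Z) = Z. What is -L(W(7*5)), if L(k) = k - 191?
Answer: 156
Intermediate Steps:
L(k) = -191 + k
-L(W(7*5)) = -(-191 + 7*5) = -(-191 + 35) = -1*(-156) = 156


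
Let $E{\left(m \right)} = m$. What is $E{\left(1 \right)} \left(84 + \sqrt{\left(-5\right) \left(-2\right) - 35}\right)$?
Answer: $84 + 5 i \approx 84.0 + 5.0 i$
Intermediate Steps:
$E{\left(1 \right)} \left(84 + \sqrt{\left(-5\right) \left(-2\right) - 35}\right) = 1 \left(84 + \sqrt{\left(-5\right) \left(-2\right) - 35}\right) = 1 \left(84 + \sqrt{10 - 35}\right) = 1 \left(84 + \sqrt{-25}\right) = 1 \left(84 + 5 i\right) = 84 + 5 i$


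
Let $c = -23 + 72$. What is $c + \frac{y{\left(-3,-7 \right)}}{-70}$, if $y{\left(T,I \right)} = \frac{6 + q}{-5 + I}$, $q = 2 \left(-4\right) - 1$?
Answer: $\frac{13719}{280} \approx 48.996$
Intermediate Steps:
$q = -9$ ($q = -8 - 1 = -9$)
$y{\left(T,I \right)} = - \frac{3}{-5 + I}$ ($y{\left(T,I \right)} = \frac{6 - 9}{-5 + I} = - \frac{3}{-5 + I}$)
$c = 49$
$c + \frac{y{\left(-3,-7 \right)}}{-70} = 49 + \frac{\left(-3\right) \frac{1}{-5 - 7}}{-70} = 49 + - \frac{3}{-12} \left(- \frac{1}{70}\right) = 49 + \left(-3\right) \left(- \frac{1}{12}\right) \left(- \frac{1}{70}\right) = 49 + \frac{1}{4} \left(- \frac{1}{70}\right) = 49 - \frac{1}{280} = \frac{13719}{280}$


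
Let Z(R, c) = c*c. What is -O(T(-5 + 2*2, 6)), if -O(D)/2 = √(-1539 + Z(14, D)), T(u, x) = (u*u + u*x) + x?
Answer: 2*I*√1538 ≈ 78.435*I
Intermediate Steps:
T(u, x) = x + u² + u*x (T(u, x) = (u² + u*x) + x = x + u² + u*x)
Z(R, c) = c²
O(D) = -2*√(-1539 + D²)
-O(T(-5 + 2*2, 6)) = -(-2)*√(-1539 + (6 + (-5 + 2*2)² + (-5 + 2*2)*6)²) = -(-2)*√(-1539 + (6 + (-5 + 4)² + (-5 + 4)*6)²) = -(-2)*√(-1539 + (6 + (-1)² - 1*6)²) = -(-2)*√(-1539 + (6 + 1 - 6)²) = -(-2)*√(-1539 + 1²) = -(-2)*√(-1539 + 1) = -(-2)*√(-1538) = -(-2)*I*√1538 = 2*I*√1538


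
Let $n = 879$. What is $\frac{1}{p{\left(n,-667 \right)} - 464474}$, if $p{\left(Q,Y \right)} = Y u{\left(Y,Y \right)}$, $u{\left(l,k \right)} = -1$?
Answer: $- \frac{1}{463807} \approx -2.1561 \cdot 10^{-6}$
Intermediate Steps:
$p{\left(Q,Y \right)} = - Y$ ($p{\left(Q,Y \right)} = Y \left(-1\right) = - Y$)
$\frac{1}{p{\left(n,-667 \right)} - 464474} = \frac{1}{\left(-1\right) \left(-667\right) - 464474} = \frac{1}{667 - 464474} = \frac{1}{-463807} = - \frac{1}{463807}$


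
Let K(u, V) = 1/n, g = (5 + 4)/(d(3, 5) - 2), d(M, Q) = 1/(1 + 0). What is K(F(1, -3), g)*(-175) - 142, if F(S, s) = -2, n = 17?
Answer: -2589/17 ≈ -152.29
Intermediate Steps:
d(M, Q) = 1 (d(M, Q) = 1/1 = 1)
g = -9 (g = (5 + 4)/(1 - 2) = 9/(-1) = 9*(-1) = -9)
K(u, V) = 1/17
K(F(1, -3), g)*(-175) - 142 = (1/17)*(-175) - 142 = -175/17 - 142 = -2589/17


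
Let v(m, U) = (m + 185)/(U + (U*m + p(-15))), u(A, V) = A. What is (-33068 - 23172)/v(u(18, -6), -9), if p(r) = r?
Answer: 10460640/203 ≈ 51530.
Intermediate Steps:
v(m, U) = (185 + m)/(-15 + U + U*m) (v(m, U) = (m + 185)/(U + (U*m - 15)) = (185 + m)/(U + (-15 + U*m)) = (185 + m)/(-15 + U + U*m))
(-33068 - 23172)/v(u(18, -6), -9) = (-33068 - 23172)/(((185 + 18)/(-15 - 9 - 9*18))) = -56240/(203/(-15 - 9 - 162)) = -56240/(203/(-186)) = -56240/((-1/186*203)) = -56240/(-203/186) = -56240*(-186/203) = 10460640/203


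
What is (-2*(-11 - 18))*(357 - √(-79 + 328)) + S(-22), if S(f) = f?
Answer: 20684 - 58*√249 ≈ 19769.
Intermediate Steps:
(-2*(-11 - 18))*(357 - √(-79 + 328)) + S(-22) = (-2*(-11 - 18))*(357 - √(-79 + 328)) - 22 = (-2*(-29))*(357 - √249) - 22 = 58*(357 - √249) - 22 = (20706 - 58*√249) - 22 = 20684 - 58*√249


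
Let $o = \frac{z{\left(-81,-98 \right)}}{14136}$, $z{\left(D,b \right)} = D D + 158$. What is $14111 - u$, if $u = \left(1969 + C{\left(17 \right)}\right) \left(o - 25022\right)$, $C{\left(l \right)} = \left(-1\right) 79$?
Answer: $\frac{111450091511}{2356} \approx 4.7305 \cdot 10^{7}$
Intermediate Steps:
$C{\left(l \right)} = -79$
$z{\left(D,b \right)} = 158 + D^{2}$ ($z{\left(D,b \right)} = D^{2} + 158 = 158 + D^{2}$)
$o = \frac{6719}{14136}$ ($o = \frac{158 + \left(-81\right)^{2}}{14136} = \left(158 + 6561\right) \frac{1}{14136} = 6719 \cdot \frac{1}{14136} = \frac{6719}{14136} \approx 0.47531$)
$u = - \frac{111416845995}{2356}$ ($u = \left(1969 - 79\right) \left(\frac{6719}{14136} - 25022\right) = 1890 \left(- \frac{353704273}{14136}\right) = - \frac{111416845995}{2356} \approx -4.7291 \cdot 10^{7}$)
$14111 - u = 14111 - - \frac{111416845995}{2356} = 14111 + \frac{111416845995}{2356} = \frac{111450091511}{2356}$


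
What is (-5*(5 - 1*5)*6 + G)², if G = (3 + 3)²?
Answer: 1296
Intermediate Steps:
G = 36 (G = 6² = 36)
(-5*(5 - 1*5)*6 + G)² = (-5*(5 - 1*5)*6 + 36)² = (-5*(5 - 5)*6 + 36)² = (-5*0*6 + 36)² = (0*6 + 36)² = (0 + 36)² = 36² = 1296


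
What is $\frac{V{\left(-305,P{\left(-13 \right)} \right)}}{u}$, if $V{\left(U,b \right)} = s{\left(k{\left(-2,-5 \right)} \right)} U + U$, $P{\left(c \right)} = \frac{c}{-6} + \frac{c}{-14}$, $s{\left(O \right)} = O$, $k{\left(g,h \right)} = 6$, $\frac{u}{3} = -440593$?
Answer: $\frac{2135}{1321779} \approx 0.0016152$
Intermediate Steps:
$u = -1321779$ ($u = 3 \left(-440593\right) = -1321779$)
$P{\left(c \right)} = - \frac{5 c}{21}$ ($P{\left(c \right)} = c \left(- \frac{1}{6}\right) + c \left(- \frac{1}{14}\right) = - \frac{c}{6} - \frac{c}{14} = - \frac{5 c}{21}$)
$V{\left(U,b \right)} = 7 U$ ($V{\left(U,b \right)} = 6 U + U = 7 U$)
$\frac{V{\left(-305,P{\left(-13 \right)} \right)}}{u} = \frac{7 \left(-305\right)}{-1321779} = \left(-2135\right) \left(- \frac{1}{1321779}\right) = \frac{2135}{1321779}$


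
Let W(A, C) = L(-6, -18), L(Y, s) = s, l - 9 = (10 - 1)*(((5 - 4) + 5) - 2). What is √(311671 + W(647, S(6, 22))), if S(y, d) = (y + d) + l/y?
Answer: √311653 ≈ 558.26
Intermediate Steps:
l = 45 (l = 9 + (10 - 1)*(((5 - 4) + 5) - 2) = 9 + 9*((1 + 5) - 2) = 9 + 9*(6 - 2) = 9 + 9*4 = 9 + 36 = 45)
S(y, d) = d + y + 45/y (S(y, d) = (y + d) + 45/y = (d + y) + 45/y = d + y + 45/y)
W(A, C) = -18
√(311671 + W(647, S(6, 22))) = √(311671 - 18) = √311653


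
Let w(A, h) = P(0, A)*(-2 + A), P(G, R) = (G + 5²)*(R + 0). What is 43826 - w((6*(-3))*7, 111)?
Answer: -359374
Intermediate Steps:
P(G, R) = R*(25 + G) (P(G, R) = (G + 25)*R = (25 + G)*R = R*(25 + G))
w(A, h) = 25*A*(-2 + A) (w(A, h) = (A*(25 + 0))*(-2 + A) = (A*25)*(-2 + A) = (25*A)*(-2 + A) = 25*A*(-2 + A))
43826 - w((6*(-3))*7, 111) = 43826 - 25*(6*(-3))*7*(-2 + (6*(-3))*7) = 43826 - 25*(-18*7)*(-2 - 18*7) = 43826 - 25*(-126)*(-2 - 126) = 43826 - 25*(-126)*(-128) = 43826 - 1*403200 = 43826 - 403200 = -359374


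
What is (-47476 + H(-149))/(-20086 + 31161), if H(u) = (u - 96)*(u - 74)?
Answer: 7159/11075 ≈ 0.64641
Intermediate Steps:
H(u) = (-96 + u)*(-74 + u)
(-47476 + H(-149))/(-20086 + 31161) = (-47476 + (7104 + (-149)**2 - 170*(-149)))/(-20086 + 31161) = (-47476 + (7104 + 22201 + 25330))/11075 = (-47476 + 54635)*(1/11075) = 7159*(1/11075) = 7159/11075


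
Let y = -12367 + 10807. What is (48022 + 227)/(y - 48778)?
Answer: -48249/50338 ≈ -0.95850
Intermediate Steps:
y = -1560
(48022 + 227)/(y - 48778) = (48022 + 227)/(-1560 - 48778) = 48249/(-50338) = 48249*(-1/50338) = -48249/50338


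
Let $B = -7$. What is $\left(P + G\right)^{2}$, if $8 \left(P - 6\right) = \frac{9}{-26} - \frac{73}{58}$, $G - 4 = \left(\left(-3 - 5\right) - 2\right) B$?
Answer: $\frac{57924455625}{9096256} \approx 6367.9$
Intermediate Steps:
$G = 74$ ($G = 4 + \left(\left(-3 - 5\right) - 2\right) \left(-7\right) = 4 + \left(-8 - 2\right) \left(-7\right) = 4 - -70 = 4 + 70 = 74$)
$P = \frac{17491}{3016}$ ($P = 6 + \frac{\frac{9}{-26} - \frac{73}{58}}{8} = 6 + \frac{9 \left(- \frac{1}{26}\right) - \frac{73}{58}}{8} = 6 + \frac{- \frac{9}{26} - \frac{73}{58}}{8} = 6 + \frac{1}{8} \left(- \frac{605}{377}\right) = 6 - \frac{605}{3016} = \frac{17491}{3016} \approx 5.7994$)
$\left(P + G\right)^{2} = \left(\frac{17491}{3016} + 74\right)^{2} = \left(\frac{240675}{3016}\right)^{2} = \frac{57924455625}{9096256}$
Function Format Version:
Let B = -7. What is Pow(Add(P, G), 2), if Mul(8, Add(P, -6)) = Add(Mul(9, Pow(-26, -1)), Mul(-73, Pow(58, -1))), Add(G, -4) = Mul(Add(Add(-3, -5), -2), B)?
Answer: Rational(57924455625, 9096256) ≈ 6367.9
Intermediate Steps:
G = 74 (G = Add(4, Mul(Add(Add(-3, -5), -2), -7)) = Add(4, Mul(Add(-8, -2), -7)) = Add(4, Mul(-10, -7)) = Add(4, 70) = 74)
P = Rational(17491, 3016) (P = Add(6, Mul(Rational(1, 8), Add(Mul(9, Pow(-26, -1)), Mul(-73, Pow(58, -1))))) = Add(6, Mul(Rational(1, 8), Add(Mul(9, Rational(-1, 26)), Mul(-73, Rational(1, 58))))) = Add(6, Mul(Rational(1, 8), Add(Rational(-9, 26), Rational(-73, 58)))) = Add(6, Mul(Rational(1, 8), Rational(-605, 377))) = Add(6, Rational(-605, 3016)) = Rational(17491, 3016) ≈ 5.7994)
Pow(Add(P, G), 2) = Pow(Add(Rational(17491, 3016), 74), 2) = Pow(Rational(240675, 3016), 2) = Rational(57924455625, 9096256)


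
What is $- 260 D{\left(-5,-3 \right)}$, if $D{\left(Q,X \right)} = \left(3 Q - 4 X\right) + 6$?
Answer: $-780$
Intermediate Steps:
$D{\left(Q,X \right)} = 6 - 4 X + 3 Q$ ($D{\left(Q,X \right)} = \left(- 4 X + 3 Q\right) + 6 = 6 - 4 X + 3 Q$)
$- 260 D{\left(-5,-3 \right)} = - 260 \left(6 - -12 + 3 \left(-5\right)\right) = - 260 \left(6 + 12 - 15\right) = \left(-260\right) 3 = -780$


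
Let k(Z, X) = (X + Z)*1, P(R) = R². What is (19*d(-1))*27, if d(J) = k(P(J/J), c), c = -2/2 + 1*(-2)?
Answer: -1026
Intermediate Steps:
c = -3 (c = -2*½ - 2 = -1 - 2 = -3)
k(Z, X) = X + Z
d(J) = -2 (d(J) = -3 + (J/J)² = -3 + 1² = -3 + 1 = -2)
(19*d(-1))*27 = (19*(-2))*27 = -38*27 = -1026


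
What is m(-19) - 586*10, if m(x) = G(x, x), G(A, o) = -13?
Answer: -5873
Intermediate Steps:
m(x) = -13
m(-19) - 586*10 = -13 - 586*10 = -13 - 5860 = -5873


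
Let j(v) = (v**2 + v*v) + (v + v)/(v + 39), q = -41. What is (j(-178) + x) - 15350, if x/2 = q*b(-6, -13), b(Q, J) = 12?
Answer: 6538082/139 ≈ 47037.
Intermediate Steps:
j(v) = 2*v**2 + 2*v/(39 + v) (j(v) = (v**2 + v**2) + (2*v)/(39 + v) = 2*v**2 + 2*v/(39 + v))
x = -984 (x = 2*(-41*12) = 2*(-492) = -984)
(j(-178) + x) - 15350 = (2*(-178)*(1 + (-178)**2 + 39*(-178))/(39 - 178) - 984) - 15350 = (2*(-178)*(1 + 31684 - 6942)/(-139) - 984) - 15350 = (2*(-178)*(-1/139)*24743 - 984) - 15350 = (8808508/139 - 984) - 15350 = 8671732/139 - 15350 = 6538082/139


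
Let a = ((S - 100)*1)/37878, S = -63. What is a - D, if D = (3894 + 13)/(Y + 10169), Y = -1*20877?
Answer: 73121971/202798812 ≈ 0.36056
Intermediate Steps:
Y = -20877
a = -163/37878 (a = ((-63 - 100)*1)/37878 = -163*1*(1/37878) = -163*1/37878 = -163/37878 ≈ -0.0043033)
D = -3907/10708 (D = (3894 + 13)/(-20877 + 10169) = 3907/(-10708) = 3907*(-1/10708) = -3907/10708 ≈ -0.36487)
a - D = -163/37878 - 1*(-3907/10708) = -163/37878 + 3907/10708 = 73121971/202798812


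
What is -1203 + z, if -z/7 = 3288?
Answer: -24219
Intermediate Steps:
z = -23016 (z = -7*3288 = -23016)
-1203 + z = -1203 - 23016 = -24219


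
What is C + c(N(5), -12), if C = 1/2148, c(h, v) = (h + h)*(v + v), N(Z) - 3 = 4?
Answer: -721727/2148 ≈ -336.00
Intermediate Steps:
N(Z) = 7 (N(Z) = 3 + 4 = 7)
c(h, v) = 4*h*v (c(h, v) = (2*h)*(2*v) = 4*h*v)
C = 1/2148 ≈ 0.00046555
C + c(N(5), -12) = 1/2148 + 4*7*(-12) = 1/2148 - 336 = -721727/2148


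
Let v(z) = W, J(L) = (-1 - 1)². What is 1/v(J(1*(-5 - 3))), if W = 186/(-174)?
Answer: -29/31 ≈ -0.93548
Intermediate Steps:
J(L) = 4 (J(L) = (-2)² = 4)
W = -31/29 (W = 186*(-1/174) = -31/29 ≈ -1.0690)
v(z) = -31/29
1/v(J(1*(-5 - 3))) = 1/(-31/29) = -29/31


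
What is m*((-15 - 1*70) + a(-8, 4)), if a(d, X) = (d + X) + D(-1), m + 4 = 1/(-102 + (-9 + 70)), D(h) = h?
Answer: 14850/41 ≈ 362.20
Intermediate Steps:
m = -165/41 (m = -4 + 1/(-102 + (-9 + 70)) = -4 + 1/(-102 + 61) = -4 + 1/(-41) = -4 - 1/41 = -165/41 ≈ -4.0244)
a(d, X) = -1 + X + d (a(d, X) = (d + X) - 1 = (X + d) - 1 = -1 + X + d)
m*((-15 - 1*70) + a(-8, 4)) = -165*((-15 - 1*70) + (-1 + 4 - 8))/41 = -165*((-15 - 70) - 5)/41 = -165*(-85 - 5)/41 = -165/41*(-90) = 14850/41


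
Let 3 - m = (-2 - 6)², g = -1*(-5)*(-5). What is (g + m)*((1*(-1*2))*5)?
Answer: 860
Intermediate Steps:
g = -25 (g = 5*(-5) = -25)
m = -61 (m = 3 - (-2 - 6)² = 3 - 1*(-8)² = 3 - 1*64 = 3 - 64 = -61)
(g + m)*((1*(-1*2))*5) = (-25 - 61)*((1*(-1*2))*5) = -86*1*(-2)*5 = -(-172)*5 = -86*(-10) = 860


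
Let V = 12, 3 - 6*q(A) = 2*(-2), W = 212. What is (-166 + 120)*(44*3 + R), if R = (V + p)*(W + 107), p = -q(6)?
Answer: -495121/3 ≈ -1.6504e+5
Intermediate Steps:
q(A) = 7/6 (q(A) = 1/2 - (-2)/3 = 1/2 - 1/6*(-4) = 1/2 + 2/3 = 7/6)
p = -7/6 (p = -1*7/6 = -7/6 ≈ -1.1667)
R = 20735/6 (R = (12 - 7/6)*(212 + 107) = (65/6)*319 = 20735/6 ≈ 3455.8)
(-166 + 120)*(44*3 + R) = (-166 + 120)*(44*3 + 20735/6) = -46*(132 + 20735/6) = -46*21527/6 = -495121/3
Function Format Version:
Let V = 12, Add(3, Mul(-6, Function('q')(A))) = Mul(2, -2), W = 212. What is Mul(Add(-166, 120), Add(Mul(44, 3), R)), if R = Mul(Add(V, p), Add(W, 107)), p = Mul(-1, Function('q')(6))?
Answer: Rational(-495121, 3) ≈ -1.6504e+5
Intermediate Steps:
Function('q')(A) = Rational(7, 6) (Function('q')(A) = Add(Rational(1, 2), Mul(Rational(-1, 6), Mul(2, -2))) = Add(Rational(1, 2), Mul(Rational(-1, 6), -4)) = Add(Rational(1, 2), Rational(2, 3)) = Rational(7, 6))
p = Rational(-7, 6) (p = Mul(-1, Rational(7, 6)) = Rational(-7, 6) ≈ -1.1667)
R = Rational(20735, 6) (R = Mul(Add(12, Rational(-7, 6)), Add(212, 107)) = Mul(Rational(65, 6), 319) = Rational(20735, 6) ≈ 3455.8)
Mul(Add(-166, 120), Add(Mul(44, 3), R)) = Mul(Add(-166, 120), Add(Mul(44, 3), Rational(20735, 6))) = Mul(-46, Add(132, Rational(20735, 6))) = Mul(-46, Rational(21527, 6)) = Rational(-495121, 3)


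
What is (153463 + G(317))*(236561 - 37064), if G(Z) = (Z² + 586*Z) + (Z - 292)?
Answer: 87726611283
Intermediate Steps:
G(Z) = -292 + Z² + 587*Z (G(Z) = (Z² + 586*Z) + (-292 + Z) = -292 + Z² + 587*Z)
(153463 + G(317))*(236561 - 37064) = (153463 + (-292 + 317² + 587*317))*(236561 - 37064) = (153463 + (-292 + 100489 + 186079))*199497 = (153463 + 286276)*199497 = 439739*199497 = 87726611283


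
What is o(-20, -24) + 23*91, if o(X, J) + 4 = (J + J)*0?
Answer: 2089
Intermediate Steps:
o(X, J) = -4 (o(X, J) = -4 + (J + J)*0 = -4 + (2*J)*0 = -4 + 0 = -4)
o(-20, -24) + 23*91 = -4 + 23*91 = -4 + 2093 = 2089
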